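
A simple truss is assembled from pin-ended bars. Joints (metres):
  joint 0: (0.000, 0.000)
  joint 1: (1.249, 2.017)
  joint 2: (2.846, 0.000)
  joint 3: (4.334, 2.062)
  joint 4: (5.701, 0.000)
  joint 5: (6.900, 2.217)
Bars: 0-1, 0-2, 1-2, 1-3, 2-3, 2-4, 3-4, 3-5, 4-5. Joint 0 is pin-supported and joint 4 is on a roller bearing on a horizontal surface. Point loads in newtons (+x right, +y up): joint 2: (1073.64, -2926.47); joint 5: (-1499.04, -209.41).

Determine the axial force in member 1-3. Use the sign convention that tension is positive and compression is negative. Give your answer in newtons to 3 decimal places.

-2796.295

N=6 nodes, M=9 members, R=3 reactions → 2N=12, M+R=12
member 0 (0-1): L=2.3724, (cx,cy)=(0.5265,0.8502)
member 1 (0-2): L=2.8460, (cx,cy)=(1.0000,0.0000)
member 2 (1-2): L=2.5727, (cx,cy)=(0.6208,-0.7840)
member 3 (1-3): L=3.0853, (cx,cy)=(0.9999,0.0146)
member 4 (2-3): L=2.5428, (cx,cy)=(0.5852,0.8109)
member 5 (2-4): L=2.8550, (cx,cy)=(1.0000,0.0000)
member 6 (3-4): L=2.4740, (cx,cy)=(0.5526,-0.8335)
member 7 (3-5): L=2.5707, (cx,cy)=(0.9982,0.0603)
member 8 (4-5): L=2.5205, (cx,cy)=(0.4757,0.8796)
solve A·x = −loads:
  F[0-1] = -2357.6386 N (compression)
  F[0-2] = +815.8277 N (tension)
  F[1-2] = +2504.6531 N (tension)
  F[1-3] = -2796.2953 N (compression)
  F[2-3] = +1187.3193 N (tension)
  F[2-4] = +602.1688 N (tension)
  F[3-4] = -1210.0590 N (compression)
  F[3-5] = -1435.1983 N (compression)
  F[4-5] = -139.6927 N (compression)
  Rx@0 = +425.4000 N
  Ry@0 = +2004.4485 N
  Ry@4 = +1131.4315 N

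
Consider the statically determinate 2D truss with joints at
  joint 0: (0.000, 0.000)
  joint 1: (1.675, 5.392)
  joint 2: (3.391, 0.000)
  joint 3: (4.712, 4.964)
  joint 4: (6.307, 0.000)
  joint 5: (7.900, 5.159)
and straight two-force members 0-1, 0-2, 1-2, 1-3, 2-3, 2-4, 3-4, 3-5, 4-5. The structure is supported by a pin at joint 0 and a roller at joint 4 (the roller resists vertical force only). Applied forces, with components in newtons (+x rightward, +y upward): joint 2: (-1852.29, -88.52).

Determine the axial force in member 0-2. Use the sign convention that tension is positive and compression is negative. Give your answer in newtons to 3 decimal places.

N=6 nodes, M=9 members, R=3 reactions → 2N=12, M+R=12
member 0 (0-1): L=5.6462, (cx,cy)=(0.2967,0.9550)
member 1 (0-2): L=3.3910, (cx,cy)=(1.0000,0.0000)
member 2 (1-2): L=5.6585, (cx,cy)=(0.3033,-0.9529)
member 3 (1-3): L=3.0670, (cx,cy)=(0.9902,-0.1395)
member 4 (2-3): L=5.1368, (cx,cy)=(0.2572,0.9664)
member 5 (2-4): L=2.9160, (cx,cy)=(1.0000,0.0000)
member 6 (3-4): L=5.2140, (cx,cy)=(0.3059,-0.9521)
member 7 (3-5): L=3.1940, (cx,cy)=(0.9981,0.0611)
member 8 (4-5): L=5.3993, (cx,cy)=(0.2950,0.9555)
solve A·x = −loads:
  F[0-1] = -42.8559 N (compression)
  F[0-2] = -1839.5763 N (compression)
  F[1-2] = +46.9345 N (tension)
  F[1-3] = -27.2134 N (compression)
  F[2-3] = +45.3200 N (tension)
  F[2-4] = +15.2924 N (tension)
  F[3-4] = -49.9898 N (compression)
  F[3-5] = -0.0000 N (tension)
  F[4-5] = +0.0000 N (tension)
  Rx@0 = +1852.2900 N
  Ry@0 = +40.9266 N
  Ry@4 = +47.5934 N

-1839.576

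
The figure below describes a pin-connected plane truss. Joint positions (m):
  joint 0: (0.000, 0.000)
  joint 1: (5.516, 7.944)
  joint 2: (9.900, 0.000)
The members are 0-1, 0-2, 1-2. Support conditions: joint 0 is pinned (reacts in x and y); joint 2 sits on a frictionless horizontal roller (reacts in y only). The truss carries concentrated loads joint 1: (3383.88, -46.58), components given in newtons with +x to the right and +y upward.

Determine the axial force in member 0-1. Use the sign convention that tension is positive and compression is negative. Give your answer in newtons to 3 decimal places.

3280.586

N=3 nodes, M=3 members, R=3 reactions → 2N=6, M+R=6
member 0 (0-1): L=9.6713, (cx,cy)=(0.5703,0.8214)
member 1 (0-2): L=9.9000, (cx,cy)=(1.0000,0.0000)
member 2 (1-2): L=9.0734, (cx,cy)=(0.4832,-0.8755)
solve A·x = −loads:
  F[0-1] = +3280.5856 N (tension)
  F[0-2] = +1512.8003 N (tension)
  F[1-2] = -3130.9860 N (compression)
  Rx@0 = -3383.8800 N
  Ry@0 = -2694.6804 N
  Ry@2 = +2741.2604 N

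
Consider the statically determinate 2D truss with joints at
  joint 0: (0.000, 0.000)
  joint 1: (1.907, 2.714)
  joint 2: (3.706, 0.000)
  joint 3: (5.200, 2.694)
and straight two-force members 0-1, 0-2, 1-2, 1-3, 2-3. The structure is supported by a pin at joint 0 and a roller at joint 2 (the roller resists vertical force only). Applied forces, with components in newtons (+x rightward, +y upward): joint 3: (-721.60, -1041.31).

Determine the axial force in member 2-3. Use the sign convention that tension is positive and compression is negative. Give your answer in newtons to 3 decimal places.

N=4 nodes, M=5 members, R=3 reactions → 2N=8, M+R=8
member 0 (0-1): L=3.3170, (cx,cy)=(0.5749,0.8182)
member 1 (0-2): L=3.7060, (cx,cy)=(1.0000,0.0000)
member 2 (1-2): L=3.2561, (cx,cy)=(0.5525,-0.8335)
member 3 (1-3): L=3.2931, (cx,cy)=(1.0000,-0.0061)
member 4 (2-3): L=3.0805, (cx,cy)=(0.4850,0.8745)
solve A·x = −loads:
  F[0-1] = -128.0462 N (compression)
  F[0-2] = -647.9839 N (compression)
  F[1-2] = +126.7423 N (tension)
  F[1-3] = -143.6440 N (compression)
  F[2-3] = -1191.7132 N (compression)
  Rx@0 = +721.6000 N
  Ry@0 = +104.7688 N
  Ry@2 = +936.5412 N

-1191.713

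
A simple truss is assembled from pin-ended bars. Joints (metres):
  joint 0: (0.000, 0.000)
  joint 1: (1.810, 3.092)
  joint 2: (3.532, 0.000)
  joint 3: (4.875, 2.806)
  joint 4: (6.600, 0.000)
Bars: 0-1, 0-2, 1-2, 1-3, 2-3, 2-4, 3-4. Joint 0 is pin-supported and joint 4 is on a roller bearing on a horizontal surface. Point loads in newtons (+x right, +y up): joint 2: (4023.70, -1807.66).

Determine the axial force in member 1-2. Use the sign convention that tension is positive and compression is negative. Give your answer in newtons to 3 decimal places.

1069.952

N=5 nodes, M=7 members, R=3 reactions → 2N=10, M+R=10
member 0 (0-1): L=3.5828, (cx,cy)=(0.5052,0.8630)
member 1 (0-2): L=3.5320, (cx,cy)=(1.0000,0.0000)
member 2 (1-2): L=3.5392, (cx,cy)=(0.4866,-0.8737)
member 3 (1-3): L=3.0783, (cx,cy)=(0.9957,-0.0929)
member 4 (2-3): L=3.1108, (cx,cy)=(0.4317,0.9020)
member 5 (2-4): L=3.0680, (cx,cy)=(1.0000,0.0000)
member 6 (3-4): L=3.2938, (cx,cy)=(0.5237,-0.8519)
solve A·x = −loads:
  F[0-1] = -973.6729 N (compression)
  F[0-2] = +4515.5892 N (tension)
  F[1-2] = +1069.9521 N (tension)
  F[1-3] = -1016.8773 N (compression)
  F[2-3] = +967.7242 N (tension)
  F[2-4] = +594.6959 N (tension)
  F[3-4] = -1135.5491 N (compression)
  Rx@0 = -4023.7000 N
  Ry@0 = +840.2880 N
  Ry@4 = +967.3720 N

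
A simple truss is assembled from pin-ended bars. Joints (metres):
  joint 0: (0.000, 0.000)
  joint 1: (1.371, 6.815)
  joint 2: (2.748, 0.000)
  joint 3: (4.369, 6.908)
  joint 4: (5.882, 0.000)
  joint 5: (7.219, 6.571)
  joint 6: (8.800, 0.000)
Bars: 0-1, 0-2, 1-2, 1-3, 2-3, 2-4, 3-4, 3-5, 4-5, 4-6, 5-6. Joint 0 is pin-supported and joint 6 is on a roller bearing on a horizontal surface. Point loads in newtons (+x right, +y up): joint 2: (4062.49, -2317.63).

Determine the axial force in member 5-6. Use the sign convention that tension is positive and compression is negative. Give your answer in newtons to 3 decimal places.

-744.386

N=7 nodes, M=11 members, R=3 reactions → 2N=14, M+R=14
member 0 (0-1): L=6.9515, (cx,cy)=(0.1972,0.9804)
member 1 (0-2): L=2.7480, (cx,cy)=(1.0000,0.0000)
member 2 (1-2): L=6.9527, (cx,cy)=(0.1981,-0.9802)
member 3 (1-3): L=2.9994, (cx,cy)=(0.9995,0.0310)
member 4 (2-3): L=7.0956, (cx,cy)=(0.2285,0.9736)
member 5 (2-4): L=3.1340, (cx,cy)=(1.0000,0.0000)
member 6 (3-4): L=7.0717, (cx,cy)=(0.2139,-0.9768)
member 7 (3-5): L=2.8699, (cx,cy)=(0.9931,-0.1174)
member 8 (4-5): L=6.7056, (cx,cy)=(0.1994,0.9799)
member 9 (4-6): L=2.9180, (cx,cy)=(1.0000,0.0000)
member 10 (5-6): L=6.7585, (cx,cy)=(0.2339,-0.9723)
solve A·x = −loads:
  F[0-1] = -1625.8307 N (compression)
  F[0-2] = +4383.1405 N (tension)
  F[1-2] = +1605.8947 N (tension)
  F[1-3] = -639.0083 N (compression)
  F[2-3] = +763.7423 N (tension)
  F[2-4] = +464.2240 N (tension)
  F[3-4] = -702.8984 N (compression)
  F[3-5] = -316.0254 N (compression)
  F[4-5] = +700.6915 N (tension)
  F[4-6] = +174.1320 N (tension)
  F[5-6] = -744.3862 N (compression)
  Rx@0 = -4062.4900 N
  Ry@0 = +1593.8974 N
  Ry@6 = +723.7326 N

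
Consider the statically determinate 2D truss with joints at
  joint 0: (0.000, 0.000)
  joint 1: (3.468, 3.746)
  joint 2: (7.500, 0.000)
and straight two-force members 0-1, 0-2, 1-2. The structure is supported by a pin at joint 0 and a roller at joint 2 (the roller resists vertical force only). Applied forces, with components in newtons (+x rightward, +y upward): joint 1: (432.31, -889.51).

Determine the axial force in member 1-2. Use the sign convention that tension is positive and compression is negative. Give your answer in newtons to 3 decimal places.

-921.527

N=3 nodes, M=3 members, R=3 reactions → 2N=6, M+R=6
member 0 (0-1): L=5.1049, (cx,cy)=(0.6794,0.7338)
member 1 (0-2): L=7.5000, (cx,cy)=(1.0000,0.0000)
member 2 (1-2): L=5.5036, (cx,cy)=(0.7326,-0.6806)
solve A·x = −loads:
  F[0-1] = -357.4163 N (compression)
  F[0-2] = +675.1220 N (tension)
  F[1-2] = -921.5270 N (compression)
  Rx@0 = -432.3100 N
  Ry@0 = +262.2761 N
  Ry@2 = +627.2339 N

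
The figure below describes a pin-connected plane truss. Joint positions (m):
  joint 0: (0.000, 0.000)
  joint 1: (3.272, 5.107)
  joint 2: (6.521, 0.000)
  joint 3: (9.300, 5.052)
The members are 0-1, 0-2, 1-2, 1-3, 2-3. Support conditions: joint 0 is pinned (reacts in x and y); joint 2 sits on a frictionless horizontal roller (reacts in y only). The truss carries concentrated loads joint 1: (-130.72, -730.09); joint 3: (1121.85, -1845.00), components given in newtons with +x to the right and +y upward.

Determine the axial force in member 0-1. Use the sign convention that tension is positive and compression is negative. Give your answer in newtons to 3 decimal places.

N=4 nodes, M=5 members, R=3 reactions → 2N=8, M+R=8
member 0 (0-1): L=6.0653, (cx,cy)=(0.5395,0.8420)
member 1 (0-2): L=6.5210, (cx,cy)=(1.0000,0.0000)
member 2 (1-2): L=6.0529, (cx,cy)=(0.5368,-0.8437)
member 3 (1-3): L=6.0283, (cx,cy)=(1.0000,-0.0091)
member 4 (2-3): L=5.7659, (cx,cy)=(0.4820,0.8762)
solve A·x = −loads:
  F[0-1] = +1412.4147 N (tension)
  F[0-2] = +229.1812 N (tension)
  F[1-2] = -2297.8368 N (compression)
  F[1-3] = +2126.1639 N (tension)
  F[2-3] = -2083.5761 N (compression)
  Rx@0 = -991.1300 N
  Ry@0 = -1189.2642 N
  Ry@2 = +3764.3542 N

1412.415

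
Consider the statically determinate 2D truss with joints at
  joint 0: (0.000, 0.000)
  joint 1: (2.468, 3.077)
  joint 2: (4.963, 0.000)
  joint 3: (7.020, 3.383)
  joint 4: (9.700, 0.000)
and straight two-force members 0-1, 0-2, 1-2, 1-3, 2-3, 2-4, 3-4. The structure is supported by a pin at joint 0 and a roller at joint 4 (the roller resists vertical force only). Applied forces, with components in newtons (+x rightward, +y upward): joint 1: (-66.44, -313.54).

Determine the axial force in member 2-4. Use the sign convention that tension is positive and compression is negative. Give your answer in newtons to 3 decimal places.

N=5 nodes, M=7 members, R=3 reactions → 2N=10, M+R=10
member 0 (0-1): L=3.9445, (cx,cy)=(0.6257,0.7801)
member 1 (0-2): L=4.9630, (cx,cy)=(1.0000,0.0000)
member 2 (1-2): L=3.9614, (cx,cy)=(0.6298,-0.7767)
member 3 (1-3): L=4.5623, (cx,cy)=(0.9977,0.0671)
member 4 (2-3): L=3.9593, (cx,cy)=(0.5195,0.8544)
member 5 (2-4): L=4.7370, (cx,cy)=(1.0000,0.0000)
member 6 (3-4): L=4.3159, (cx,cy)=(0.6210,-0.7838)
solve A·x = −loads:
  F[0-1] = -326.6870 N (compression)
  F[0-2] = +137.9628 N (tension)
  F[1-2] = -82.9877 N (compression)
  F[1-3] = -85.8887 N (compression)
  F[2-3] = +75.4403 N (tension)
  F[2-4] = +46.5012 N (tension)
  F[3-4] = -74.8862 N (compression)
  Rx@0 = +66.4400 N
  Ry@0 = +254.8409 N
  Ry@4 = +58.6991 N

46.501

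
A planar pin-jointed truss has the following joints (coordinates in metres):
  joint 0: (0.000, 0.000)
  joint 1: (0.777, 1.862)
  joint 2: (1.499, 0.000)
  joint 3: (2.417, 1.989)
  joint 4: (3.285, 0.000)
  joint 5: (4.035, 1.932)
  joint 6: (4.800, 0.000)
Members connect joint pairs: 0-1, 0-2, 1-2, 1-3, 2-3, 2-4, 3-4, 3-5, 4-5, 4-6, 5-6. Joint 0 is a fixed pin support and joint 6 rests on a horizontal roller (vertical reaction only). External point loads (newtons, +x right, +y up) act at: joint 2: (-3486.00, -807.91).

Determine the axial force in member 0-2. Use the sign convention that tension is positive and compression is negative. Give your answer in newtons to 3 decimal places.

-3254.149

N=7 nodes, M=11 members, R=3 reactions → 2N=14, M+R=14
member 0 (0-1): L=2.0176, (cx,cy)=(0.3851,0.9229)
member 1 (0-2): L=1.4990, (cx,cy)=(1.0000,0.0000)
member 2 (1-2): L=1.9971, (cx,cy)=(0.3615,-0.9324)
member 3 (1-3): L=1.6449, (cx,cy)=(0.9970,0.0772)
member 4 (2-3): L=2.1906, (cx,cy)=(0.4191,0.9080)
member 5 (2-4): L=1.7860, (cx,cy)=(1.0000,0.0000)
member 6 (3-4): L=2.1701, (cx,cy)=(0.4000,-0.9165)
member 7 (3-5): L=1.6190, (cx,cy)=(0.9994,-0.0352)
member 8 (4-5): L=2.0725, (cx,cy)=(0.3619,0.9322)
member 9 (4-6): L=1.5150, (cx,cy)=(1.0000,0.0000)
member 10 (5-6): L=2.0779, (cx,cy)=(0.3682,-0.9298)
solve A·x = −loads:
  F[0-1] = -602.0410 N (compression)
  F[0-2] = -3254.1492 N (compression)
  F[1-2] = +559.8457 N (tension)
  F[1-3] = -435.5507 N (compression)
  F[2-3] = +314.9166 N (tension)
  F[2-4] = +302.2822 N (tension)
  F[3-4] = -267.7801 N (compression)
  F[3-5] = -195.2986 N (compression)
  F[4-5] = +263.2718 N (tension)
  F[4-6] = +99.9028 N (tension)
  F[5-6] = -271.3626 N (compression)
  Rx@0 = +3486.0000 N
  Ry@0 = +555.6064 N
  Ry@6 = +252.3036 N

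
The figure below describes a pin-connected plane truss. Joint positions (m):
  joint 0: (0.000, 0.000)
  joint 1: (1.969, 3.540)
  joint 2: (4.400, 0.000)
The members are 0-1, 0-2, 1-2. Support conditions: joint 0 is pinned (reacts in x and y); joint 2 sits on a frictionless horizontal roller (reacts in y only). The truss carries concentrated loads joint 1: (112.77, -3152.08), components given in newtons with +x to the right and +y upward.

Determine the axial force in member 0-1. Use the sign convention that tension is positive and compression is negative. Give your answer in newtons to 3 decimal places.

N=3 nodes, M=3 members, R=3 reactions → 2N=6, M+R=6
member 0 (0-1): L=4.0507, (cx,cy)=(0.4861,0.8739)
member 1 (0-2): L=4.4000, (cx,cy)=(1.0000,0.0000)
member 2 (1-2): L=4.2943, (cx,cy)=(0.5661,-0.8243)
solve A·x = −loads:
  F[0-1] = -1888.9710 N (compression)
  F[0-2] = +1030.9668 N (tension)
  F[1-2] = -1821.1939 N (compression)
  Rx@0 = -112.7700 N
  Ry@0 = +1650.7956 N
  Ry@2 = +1501.2844 N

-1888.971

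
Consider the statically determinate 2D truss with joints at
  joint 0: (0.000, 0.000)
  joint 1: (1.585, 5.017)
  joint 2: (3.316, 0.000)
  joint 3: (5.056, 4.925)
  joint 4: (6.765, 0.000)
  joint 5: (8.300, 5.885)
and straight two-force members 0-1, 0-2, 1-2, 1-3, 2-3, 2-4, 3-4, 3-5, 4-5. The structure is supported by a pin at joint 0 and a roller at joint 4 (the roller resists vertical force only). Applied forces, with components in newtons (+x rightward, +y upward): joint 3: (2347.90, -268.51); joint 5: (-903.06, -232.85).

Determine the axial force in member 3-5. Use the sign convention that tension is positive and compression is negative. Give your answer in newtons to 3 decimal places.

-951.911

N=6 nodes, M=9 members, R=3 reactions → 2N=12, M+R=12
member 0 (0-1): L=5.2614, (cx,cy)=(0.3012,0.9535)
member 1 (0-2): L=3.3160, (cx,cy)=(1.0000,0.0000)
member 2 (1-2): L=5.3072, (cx,cy)=(0.3262,-0.9453)
member 3 (1-3): L=3.4722, (cx,cy)=(0.9996,-0.0265)
member 4 (2-3): L=5.2233, (cx,cy)=(0.3331,0.9429)
member 5 (2-4): L=3.4490, (cx,cy)=(1.0000,0.0000)
member 6 (3-4): L=5.2131, (cx,cy)=(0.3278,-0.9447)
member 7 (3-5): L=3.3831, (cx,cy)=(0.9589,0.2838)
member 8 (4-5): L=6.0819, (cx,cy)=(0.2524,0.9676)
solve A·x = −loads:
  F[0-1] = +952.9831 N (tension)
  F[0-2] = +1157.7542 N (tension)
  F[1-2] = -978.2762 N (compression)
  F[1-3] = +606.3723 N (tension)
  F[2-3] = +980.7980 N (tension)
  F[2-4] = +511.9566 N (tension)
  F[3-4] = -1532.0057 N (compression)
  F[3-5] = -951.9110 N (compression)
  F[4-5] = +38.5172 N (tension)
  Rx@0 = -1444.8400 N
  Ry@0 = -908.7126 N
  Ry@4 = +1410.0726 N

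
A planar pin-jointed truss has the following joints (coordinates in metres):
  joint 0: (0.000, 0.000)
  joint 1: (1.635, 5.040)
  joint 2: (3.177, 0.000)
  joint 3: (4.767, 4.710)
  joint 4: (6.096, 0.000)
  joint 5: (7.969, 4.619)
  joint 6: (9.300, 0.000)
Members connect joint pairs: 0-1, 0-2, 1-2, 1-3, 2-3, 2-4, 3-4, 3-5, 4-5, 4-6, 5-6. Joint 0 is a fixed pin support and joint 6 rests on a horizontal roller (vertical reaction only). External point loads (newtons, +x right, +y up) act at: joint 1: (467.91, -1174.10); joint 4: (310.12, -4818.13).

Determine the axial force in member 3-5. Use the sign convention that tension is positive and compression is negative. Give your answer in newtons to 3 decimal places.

N=7 nodes, M=11 members, R=3 reactions → 2N=14, M+R=14
member 0 (0-1): L=5.2986, (cx,cy)=(0.3086,0.9512)
member 1 (0-2): L=3.1770, (cx,cy)=(1.0000,0.0000)
member 2 (1-2): L=5.2706, (cx,cy)=(0.2926,-0.9562)
member 3 (1-3): L=3.1493, (cx,cy)=(0.9945,-0.1048)
member 4 (2-3): L=4.9711, (cx,cy)=(0.3198,0.9475)
member 5 (2-4): L=2.9190, (cx,cy)=(1.0000,0.0000)
member 6 (3-4): L=4.8939, (cx,cy)=(0.2716,-0.9624)
member 7 (3-5): L=3.2033, (cx,cy)=(0.9996,-0.0284)
member 8 (4-5): L=4.9843, (cx,cy)=(0.3758,0.9267)
member 9 (4-6): L=3.2040, (cx,cy)=(1.0000,0.0000)
member 10 (5-6): L=4.8069, (cx,cy)=(0.2769,-0.9609)
solve A·x = −loads:
  F[0-1] = -2495.8276 N (compression)
  F[0-2] = +1548.1773 N (tension)
  F[1-2] = +1437.5952 N (tension)
  F[1-3] = -1667.8296 N (compression)
  F[2-3] = -1450.9111 N (compression)
  F[2-4] = +2432.8368 N (tension)
  F[3-4] = +1320.0534 N (tension)
  F[3-5] = -2482.1951 N (compression)
  F[4-5] = +3828.2598 N (tension)
  F[4-6] = +1042.6113 N (tension)
  F[5-6] = -3765.4209 N (compression)
  Rx@0 = -778.0300 N
  Ry@0 = +2374.0321 N
  Ry@6 = +3618.1979 N

-2482.195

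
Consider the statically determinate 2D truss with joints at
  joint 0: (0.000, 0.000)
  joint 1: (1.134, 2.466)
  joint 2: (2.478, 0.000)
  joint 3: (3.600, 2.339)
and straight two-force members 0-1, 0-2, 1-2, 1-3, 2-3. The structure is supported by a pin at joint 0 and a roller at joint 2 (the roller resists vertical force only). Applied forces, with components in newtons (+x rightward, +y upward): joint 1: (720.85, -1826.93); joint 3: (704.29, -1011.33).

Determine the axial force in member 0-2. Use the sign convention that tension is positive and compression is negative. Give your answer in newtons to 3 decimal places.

N=4 nodes, M=5 members, R=3 reactions → 2N=8, M+R=8
member 0 (0-1): L=2.7142, (cx,cy)=(0.4178,0.9085)
member 1 (0-2): L=2.4780, (cx,cy)=(1.0000,0.0000)
member 2 (1-2): L=2.8085, (cx,cy)=(0.4786,-0.8781)
member 3 (1-3): L=2.4693, (cx,cy)=(0.9987,-0.0514)
member 4 (2-3): L=2.5942, (cx,cy)=(0.4325,0.9016)
solve A·x = −loads:
  F[0-1] = +934.6639 N (tension)
  F[0-2] = +1034.6410 N (tension)
  F[1-2] = -3115.8379 N (compression)
  F[1-3] = +1162.2800 N (tension)
  F[2-3] = -1055.3663 N (compression)
  Rx@0 = -1425.1400 N
  Ry@0 = -849.1803 N
  Ry@2 = +3687.4403 N

1034.641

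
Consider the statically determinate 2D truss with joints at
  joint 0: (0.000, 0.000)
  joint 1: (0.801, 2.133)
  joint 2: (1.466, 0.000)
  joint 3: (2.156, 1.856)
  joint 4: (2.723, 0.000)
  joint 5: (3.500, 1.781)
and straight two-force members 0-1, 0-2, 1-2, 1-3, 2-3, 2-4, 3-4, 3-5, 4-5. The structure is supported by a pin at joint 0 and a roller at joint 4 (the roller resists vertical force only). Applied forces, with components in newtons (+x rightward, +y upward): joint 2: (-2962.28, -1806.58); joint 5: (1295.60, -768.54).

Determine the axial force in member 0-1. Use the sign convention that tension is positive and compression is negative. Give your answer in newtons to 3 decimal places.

N=6 nodes, M=9 members, R=3 reactions → 2N=12, M+R=12
member 0 (0-1): L=2.2784, (cx,cy)=(0.3516,0.9362)
member 1 (0-2): L=1.4660, (cx,cy)=(1.0000,0.0000)
member 2 (1-2): L=2.2343, (cx,cy)=(0.2976,-0.9547)
member 3 (1-3): L=1.3830, (cx,cy)=(0.9797,-0.2003)
member 4 (2-3): L=1.9801, (cx,cy)=(0.3485,0.9373)
member 5 (2-4): L=1.2570, (cx,cy)=(1.0000,0.0000)
member 6 (3-4): L=1.9407, (cx,cy)=(0.2922,-0.9564)
member 7 (3-5): L=1.3461, (cx,cy)=(0.9984,-0.0557)
member 8 (4-5): L=1.9431, (cx,cy)=(0.3999,0.9166)
solve A·x = −loads:
  F[0-1] = +248.6084 N (tension)
  F[0-2] = -1754.0799 N (compression)
  F[1-2] = -280.3721 N (compression)
  F[1-3] = +174.3826 N (tension)
  F[2-3] = +2212.9494 N (tension)
  F[2-4] = +353.6144 N (tension)
  F[3-4] = -2225.2590 N (compression)
  F[3-5] = +1594.6081 N (tension)
  F[4-5] = -741.5617 N (compression)
  Rx@0 = +1666.6800 N
  Ry@0 = -232.7389 N
  Ry@4 = +2807.8589 N

248.608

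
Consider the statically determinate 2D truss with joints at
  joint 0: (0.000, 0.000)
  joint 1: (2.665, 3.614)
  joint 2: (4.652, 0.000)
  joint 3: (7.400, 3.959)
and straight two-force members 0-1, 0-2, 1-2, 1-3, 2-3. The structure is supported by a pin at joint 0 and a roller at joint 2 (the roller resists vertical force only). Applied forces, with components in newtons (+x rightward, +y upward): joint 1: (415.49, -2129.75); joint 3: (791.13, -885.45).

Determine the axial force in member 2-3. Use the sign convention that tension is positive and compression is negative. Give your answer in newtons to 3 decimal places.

-1209.171

N=4 nodes, M=5 members, R=3 reactions → 2N=8, M+R=8
member 0 (0-1): L=4.4903, (cx,cy)=(0.5935,0.8048)
member 1 (0-2): L=4.6520, (cx,cy)=(1.0000,0.0000)
member 2 (1-2): L=4.1242, (cx,cy)=(0.4818,-0.8763)
member 3 (1-3): L=4.7476, (cx,cy)=(0.9974,0.0727)
member 4 (2-3): L=4.8193, (cx,cy)=(0.5702,0.8215)
solve A·x = −loads:
  F[0-1] = +757.2086 N (tension)
  F[0-2] = +757.2203 N (tension)
  F[1-2] = -3002.7812 N (compression)
  F[1-3] = +1484.5399 N (tension)
  F[2-3] = -1209.1709 N (compression)
  Rx@0 = -1206.6200 N
  Ry@0 = -609.4299 N
  Ry@2 = +3624.6299 N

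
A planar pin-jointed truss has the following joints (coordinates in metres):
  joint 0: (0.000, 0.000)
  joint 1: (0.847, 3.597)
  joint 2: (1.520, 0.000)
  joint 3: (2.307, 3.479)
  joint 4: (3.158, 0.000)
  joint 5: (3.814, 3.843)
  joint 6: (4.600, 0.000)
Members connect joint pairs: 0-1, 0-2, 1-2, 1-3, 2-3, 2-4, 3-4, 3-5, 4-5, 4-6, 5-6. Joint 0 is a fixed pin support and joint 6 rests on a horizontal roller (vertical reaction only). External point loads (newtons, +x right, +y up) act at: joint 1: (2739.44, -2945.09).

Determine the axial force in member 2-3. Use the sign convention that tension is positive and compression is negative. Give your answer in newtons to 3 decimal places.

2558.838

N=7 nodes, M=11 members, R=3 reactions → 2N=14, M+R=14
member 0 (0-1): L=3.6954, (cx,cy)=(0.2292,0.9734)
member 1 (0-2): L=1.5200, (cx,cy)=(1.0000,0.0000)
member 2 (1-2): L=3.6594, (cx,cy)=(0.1839,-0.9829)
member 3 (1-3): L=1.4648, (cx,cy)=(0.9967,-0.0806)
member 4 (2-3): L=3.5669, (cx,cy)=(0.2206,0.9754)
member 5 (2-4): L=1.6380, (cx,cy)=(1.0000,0.0000)
member 6 (3-4): L=3.5816, (cx,cy)=(0.2376,-0.9714)
member 7 (3-5): L=1.5503, (cx,cy)=(0.9720,0.2348)
member 8 (4-5): L=3.8986, (cx,cy)=(0.1683,0.9857)
member 9 (4-6): L=1.4420, (cx,cy)=(1.0000,0.0000)
member 10 (5-6): L=3.9226, (cx,cy)=(0.2004,-0.9797)
solve A·x = −loads:
  F[0-1] = -267.8161 N (compression)
  F[0-2] = +2800.8249 N (tension)
  F[1-2] = -2539.0848 N (compression)
  F[1-3] = -2341.4744 N (compression)
  F[2-3] = +2558.8377 N (tension)
  F[2-4] = +1769.2836 N (tension)
  F[3-4] = -3024.7844 N (compression)
  F[3-5] = -1080.7904 N (compression)
  F[4-5] = +2980.6593 N (tension)
  F[4-6] = +549.0349 N (tension)
  F[5-6] = -2739.9749 N (compression)
  Rx@0 = -2739.4400 N
  Ry@0 = +260.6863 N
  Ry@6 = +2684.4037 N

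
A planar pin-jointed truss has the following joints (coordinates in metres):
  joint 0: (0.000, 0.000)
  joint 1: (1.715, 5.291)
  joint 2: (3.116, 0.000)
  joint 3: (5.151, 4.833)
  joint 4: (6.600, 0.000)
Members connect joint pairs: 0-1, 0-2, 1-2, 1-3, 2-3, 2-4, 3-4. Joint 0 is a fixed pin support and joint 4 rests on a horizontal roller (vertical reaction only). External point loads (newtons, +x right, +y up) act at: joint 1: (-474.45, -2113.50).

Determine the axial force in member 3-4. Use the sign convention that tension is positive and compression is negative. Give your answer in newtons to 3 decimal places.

N=5 nodes, M=7 members, R=3 reactions → 2N=10, M+R=10
member 0 (0-1): L=5.5620, (cx,cy)=(0.3083,0.9513)
member 1 (0-2): L=3.1160, (cx,cy)=(1.0000,0.0000)
member 2 (1-2): L=5.4733, (cx,cy)=(0.2560,-0.9667)
member 3 (1-3): L=3.4664, (cx,cy)=(0.9912,-0.1321)
member 4 (2-3): L=5.2440, (cx,cy)=(0.3881,0.9216)
member 5 (2-4): L=3.4840, (cx,cy)=(1.0000,0.0000)
member 6 (3-4): L=5.0455, (cx,cy)=(0.2872,-0.9579)
solve A·x = −loads:
  F[0-1] = -2044.2667 N (compression)
  F[0-2] = +155.8833 N (tension)
  F[1-2] = -158.7669 N (compression)
  F[1-3] = -116.2634 N (compression)
  F[2-3] = +166.5281 N (tension)
  F[2-4] = +50.6203 N (tension)
  F[3-4] = -176.2641 N (compression)
  Rx@0 = +474.4500 N
  Ry@0 = +1944.6610 N
  Ry@4 = +168.8390 N

-176.264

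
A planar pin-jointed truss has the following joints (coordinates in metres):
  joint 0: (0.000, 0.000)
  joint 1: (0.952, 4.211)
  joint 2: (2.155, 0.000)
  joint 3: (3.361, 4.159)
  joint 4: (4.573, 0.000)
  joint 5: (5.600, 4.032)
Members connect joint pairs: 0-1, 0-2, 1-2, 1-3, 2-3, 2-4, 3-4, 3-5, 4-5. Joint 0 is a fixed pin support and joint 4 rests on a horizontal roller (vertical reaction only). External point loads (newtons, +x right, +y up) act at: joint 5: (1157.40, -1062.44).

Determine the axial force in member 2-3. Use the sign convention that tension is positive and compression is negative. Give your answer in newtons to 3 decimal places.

1325.515

N=6 nodes, M=9 members, R=3 reactions → 2N=12, M+R=12
member 0 (0-1): L=4.3173, (cx,cy)=(0.2205,0.9754)
member 1 (0-2): L=2.1550, (cx,cy)=(1.0000,0.0000)
member 2 (1-2): L=4.3795, (cx,cy)=(0.2747,-0.9615)
member 3 (1-3): L=2.4096, (cx,cy)=(0.9998,-0.0216)
member 4 (2-3): L=4.3303, (cx,cy)=(0.2785,0.9604)
member 5 (2-4): L=2.4180, (cx,cy)=(1.0000,0.0000)
member 6 (3-4): L=4.3320, (cx,cy)=(0.2798,-0.9601)
member 7 (3-5): L=2.2426, (cx,cy)=(0.9984,-0.0566)
member 8 (4-5): L=4.1607, (cx,cy)=(0.2468,0.9691)
solve A·x = −loads:
  F[0-1] = +1290.8524 N (tension)
  F[0-2] = +872.7545 N (tension)
  F[1-2] = -1324.0036 N (compression)
  F[1-3] = +648.4883 N (tension)
  F[2-3] = +1325.5154 N (tension)
  F[2-4] = +139.9053 N (tension)
  F[3-4] = -1394.6184 N (compression)
  F[3-5] = +1409.9415 N (tension)
  F[4-5] = -1013.9677 N (compression)
  Rx@0 = -1157.4000 N
  Ry@0 = -1259.0778 N
  Ry@4 = +2321.5178 N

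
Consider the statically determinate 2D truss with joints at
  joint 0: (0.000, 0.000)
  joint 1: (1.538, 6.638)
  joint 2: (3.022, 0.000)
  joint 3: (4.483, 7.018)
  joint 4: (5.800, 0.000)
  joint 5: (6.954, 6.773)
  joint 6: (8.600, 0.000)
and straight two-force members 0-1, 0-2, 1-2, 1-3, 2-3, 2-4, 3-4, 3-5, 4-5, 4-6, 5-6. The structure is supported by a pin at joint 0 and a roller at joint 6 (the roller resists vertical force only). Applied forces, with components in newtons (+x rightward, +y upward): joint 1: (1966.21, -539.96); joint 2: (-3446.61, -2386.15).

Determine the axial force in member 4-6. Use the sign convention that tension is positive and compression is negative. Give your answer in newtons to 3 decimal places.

596.061

N=7 nodes, M=11 members, R=3 reactions → 2N=14, M+R=14
member 0 (0-1): L=6.8138, (cx,cy)=(0.2257,0.9742)
member 1 (0-2): L=3.0220, (cx,cy)=(1.0000,0.0000)
member 2 (1-2): L=6.8019, (cx,cy)=(0.2182,-0.9759)
member 3 (1-3): L=2.9694, (cx,cy)=(0.9918,0.1280)
member 4 (2-3): L=7.1685, (cx,cy)=(0.2038,0.9790)
member 5 (2-4): L=2.7780, (cx,cy)=(1.0000,0.0000)
member 6 (3-4): L=7.1405, (cx,cy)=(0.1844,-0.9828)
member 7 (3-5): L=2.4831, (cx,cy)=(0.9951,-0.0987)
member 8 (4-5): L=6.8706, (cx,cy)=(0.1680,0.9858)
member 9 (4-6): L=2.8000, (cx,cy)=(1.0000,0.0000)
member 10 (5-6): L=6.9701, (cx,cy)=(0.2362,-0.9717)
solve A·x = −loads:
  F[0-1] = -485.9646 N (compression)
  F[0-2] = -1370.7096 N (compression)
  F[1-2] = -333.0423 N (compression)
  F[1-3] = -2019.8462 N (compression)
  F[2-3] = +2769.2950 N (tension)
  F[2-4] = +1438.8303 N (tension)
  F[3-4] = -2394.9110 N (compression)
  F[3-5] = -1002.0004 N (compression)
  F[4-5] = +2387.7445 N (tension)
  F[4-6] = +596.0612 N (tension)
  F[5-6] = -2524.0763 N (compression)
  Rx@0 = +1480.4000 N
  Ry@0 = +473.4233 N
  Ry@6 = +2452.6867 N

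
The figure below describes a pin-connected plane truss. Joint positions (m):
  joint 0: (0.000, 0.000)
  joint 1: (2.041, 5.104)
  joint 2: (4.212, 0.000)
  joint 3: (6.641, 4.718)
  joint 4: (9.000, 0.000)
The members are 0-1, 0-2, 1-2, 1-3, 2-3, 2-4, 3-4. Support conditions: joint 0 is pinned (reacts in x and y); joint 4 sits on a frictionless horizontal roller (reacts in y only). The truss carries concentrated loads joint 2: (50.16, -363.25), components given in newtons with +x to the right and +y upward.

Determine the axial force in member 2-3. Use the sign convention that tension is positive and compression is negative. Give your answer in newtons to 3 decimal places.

175.600

N=5 nodes, M=7 members, R=3 reactions → 2N=10, M+R=10
member 0 (0-1): L=5.4970, (cx,cy)=(0.3713,0.9285)
member 1 (0-2): L=4.2120, (cx,cy)=(1.0000,0.0000)
member 2 (1-2): L=5.5465, (cx,cy)=(0.3914,-0.9202)
member 3 (1-3): L=4.6162, (cx,cy)=(0.9965,-0.0836)
member 4 (2-3): L=5.3066, (cx,cy)=(0.4577,0.8891)
member 5 (2-4): L=4.7880, (cx,cy)=(1.0000,0.0000)
member 6 (3-4): L=5.2749, (cx,cy)=(0.4472,-0.8944)
solve A·x = −loads:
  F[0-1] = -208.1271 N (compression)
  F[0-2] = +127.4369 N (tension)
  F[1-2] = +225.0851 N (tension)
  F[1-3] = -165.9599 N (compression)
  F[2-3] = +175.5996 N (tension)
  F[2-4] = +85.0005 N (tension)
  F[3-4] = -190.0669 N (compression)
  Rx@0 = -50.1600 N
  Ry@0 = +193.2490 N
  Ry@4 = +170.0010 N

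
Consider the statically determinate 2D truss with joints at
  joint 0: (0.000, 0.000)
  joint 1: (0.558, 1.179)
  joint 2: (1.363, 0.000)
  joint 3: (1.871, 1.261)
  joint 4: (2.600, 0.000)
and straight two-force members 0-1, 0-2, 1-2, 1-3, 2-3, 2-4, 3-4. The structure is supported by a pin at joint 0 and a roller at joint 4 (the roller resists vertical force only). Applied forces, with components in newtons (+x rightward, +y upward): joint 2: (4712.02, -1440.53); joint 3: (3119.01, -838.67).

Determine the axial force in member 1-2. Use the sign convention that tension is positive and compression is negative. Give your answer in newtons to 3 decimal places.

N=5 nodes, M=7 members, R=3 reactions → 2N=10, M+R=10
member 0 (0-1): L=1.3044, (cx,cy)=(0.4278,0.9039)
member 1 (0-2): L=1.3630, (cx,cy)=(1.0000,0.0000)
member 2 (1-2): L=1.4276, (cx,cy)=(0.5639,-0.8259)
member 3 (1-3): L=1.3156, (cx,cy)=(0.9981,0.0623)
member 4 (2-3): L=1.3595, (cx,cy)=(0.3737,0.9276)
member 5 (2-4): L=1.2370, (cx,cy)=(1.0000,0.0000)
member 6 (3-4): L=1.4566, (cx,cy)=(0.5005,-0.8657)
solve A·x = −loads:
  F[0-1] = +655.1876 N (tension)
  F[0-2] = +7550.7475 N (tension)
  F[1-2] = -667.4300 N (compression)
  F[1-3] = +657.9123 N (tension)
  F[2-3] = +2147.2788 N (tension)
  F[2-4] = +1659.9982 N (tension)
  F[3-4] = -3316.7135 N (compression)
  Rx@0 = -7831.0300 N
  Ry@0 = -592.2098 N
  Ry@4 = +2871.4098 N

-667.430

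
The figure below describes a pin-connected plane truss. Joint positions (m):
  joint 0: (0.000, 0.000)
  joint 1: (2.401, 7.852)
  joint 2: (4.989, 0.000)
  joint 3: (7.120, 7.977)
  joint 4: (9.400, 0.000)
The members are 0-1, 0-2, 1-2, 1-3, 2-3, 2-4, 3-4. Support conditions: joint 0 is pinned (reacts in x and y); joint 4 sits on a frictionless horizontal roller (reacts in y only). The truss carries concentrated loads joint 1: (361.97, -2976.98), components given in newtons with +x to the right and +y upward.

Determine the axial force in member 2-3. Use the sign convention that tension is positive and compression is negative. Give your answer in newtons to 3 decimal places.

1116.253

N=5 nodes, M=7 members, R=3 reactions → 2N=10, M+R=10
member 0 (0-1): L=8.2109, (cx,cy)=(0.2924,0.9563)
member 1 (0-2): L=4.9890, (cx,cy)=(1.0000,0.0000)
member 2 (1-2): L=8.2675, (cx,cy)=(0.3130,-0.9497)
member 3 (1-3): L=4.7207, (cx,cy)=(0.9996,0.0265)
member 4 (2-3): L=8.2567, (cx,cy)=(0.2581,0.9661)
member 5 (2-4): L=4.4110, (cx,cy)=(1.0000,0.0000)
member 6 (3-4): L=8.2964, (cx,cy)=(0.2748,-0.9615)
solve A·x = −loads:
  F[0-1] = -2001.7157 N (compression)
  F[0-2] = +947.3048 N (tension)
  F[1-2] = -1135.5023 N (compression)
  F[1-3] = -592.0630 N (compression)
  F[2-3] = +1116.2530 N (tension)
  F[2-4] = +303.7591 N (tension)
  F[3-4] = -1105.3155 N (compression)
  Rx@0 = -361.9700 N
  Ry@0 = +1914.2228 N
  Ry@4 = +1062.7572 N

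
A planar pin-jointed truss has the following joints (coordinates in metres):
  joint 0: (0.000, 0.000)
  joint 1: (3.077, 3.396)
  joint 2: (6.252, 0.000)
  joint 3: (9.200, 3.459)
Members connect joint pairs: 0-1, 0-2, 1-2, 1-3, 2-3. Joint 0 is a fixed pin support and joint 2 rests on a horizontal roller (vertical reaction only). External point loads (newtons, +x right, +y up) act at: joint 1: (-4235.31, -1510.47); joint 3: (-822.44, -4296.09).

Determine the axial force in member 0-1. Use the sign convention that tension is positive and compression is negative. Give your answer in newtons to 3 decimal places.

-2019.998

N=4 nodes, M=5 members, R=3 reactions → 2N=8, M+R=8
member 0 (0-1): L=4.5827, (cx,cy)=(0.6714,0.7411)
member 1 (0-2): L=6.2520, (cx,cy)=(1.0000,0.0000)
member 2 (1-2): L=4.6490, (cx,cy)=(0.6829,-0.7305)
member 3 (1-3): L=6.1233, (cx,cy)=(0.9999,0.0103)
member 4 (2-3): L=4.5448, (cx,cy)=(0.6487,0.7611)
solve A·x = −loads:
  F[0-1] = -2019.9980 N (compression)
  F[0-2] = -3701.4334 N (compression)
  F[1-2] = +21.8052 N (tension)
  F[1-3] = +2864.2533 N (tension)
  F[2-3] = -5683.4013 N (compression)
  Rx@0 = +5057.7500 N
  Ry@0 = +1496.9292 N
  Ry@2 = +4309.6308 N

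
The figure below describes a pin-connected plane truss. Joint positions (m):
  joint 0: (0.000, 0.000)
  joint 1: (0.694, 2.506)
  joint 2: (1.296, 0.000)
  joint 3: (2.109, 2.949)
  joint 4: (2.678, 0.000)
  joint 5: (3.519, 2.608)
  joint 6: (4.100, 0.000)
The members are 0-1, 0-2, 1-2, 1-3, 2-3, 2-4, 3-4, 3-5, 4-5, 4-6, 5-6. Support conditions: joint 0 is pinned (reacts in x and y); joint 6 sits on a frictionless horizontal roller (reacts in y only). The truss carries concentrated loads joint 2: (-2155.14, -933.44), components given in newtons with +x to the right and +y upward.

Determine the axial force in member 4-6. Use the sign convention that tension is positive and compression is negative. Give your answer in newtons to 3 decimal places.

65.732

N=7 nodes, M=11 members, R=3 reactions → 2N=14, M+R=14
member 0 (0-1): L=2.6003, (cx,cy)=(0.2669,0.9637)
member 1 (0-2): L=1.2960, (cx,cy)=(1.0000,0.0000)
member 2 (1-2): L=2.5773, (cx,cy)=(0.2336,-0.9723)
member 3 (1-3): L=1.4827, (cx,cy)=(0.9543,0.2988)
member 4 (2-3): L=3.0590, (cx,cy)=(0.2658,0.9640)
member 5 (2-4): L=1.3820, (cx,cy)=(1.0000,0.0000)
member 6 (3-4): L=3.0034, (cx,cy)=(0.1895,-0.9819)
member 7 (3-5): L=1.4506, (cx,cy)=(0.9720,-0.2351)
member 8 (4-5): L=2.7402, (cx,cy)=(0.3069,0.9517)
member 9 (4-6): L=1.4220, (cx,cy)=(1.0000,0.0000)
member 10 (5-6): L=2.6719, (cx,cy)=(0.2174,-0.9761)
solve A·x = −loads:
  F[0-1] = -662.4095 N (compression)
  F[0-2] = -1978.3495 N (compression)
  F[1-2] = +557.6783 N (tension)
  F[1-3] = -321.7483 N (compression)
  F[2-3] = +405.7818 N (tension)
  F[2-4] = +199.2067 N (tension)
  F[3-4] = -263.7416 N (compression)
  F[3-5] = -153.5426 N (compression)
  F[4-5] = +272.0968 N (tension)
  F[4-6] = +65.7319 N (tension)
  F[5-6] = -302.2912 N (compression)
  Rx@0 = +2155.1400 N
  Ry@0 = +638.3819 N
  Ry@6 = +295.0581 N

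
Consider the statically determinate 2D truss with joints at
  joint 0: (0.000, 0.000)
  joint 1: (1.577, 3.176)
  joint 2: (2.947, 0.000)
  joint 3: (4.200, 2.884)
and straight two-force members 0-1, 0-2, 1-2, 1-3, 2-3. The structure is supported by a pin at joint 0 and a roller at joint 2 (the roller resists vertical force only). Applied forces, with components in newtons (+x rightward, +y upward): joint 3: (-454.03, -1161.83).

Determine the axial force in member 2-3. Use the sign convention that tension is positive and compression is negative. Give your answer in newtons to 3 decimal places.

-1260.872

N=4 nodes, M=5 members, R=3 reactions → 2N=8, M+R=8
member 0 (0-1): L=3.5460, (cx,cy)=(0.4447,0.8957)
member 1 (0-2): L=2.9470, (cx,cy)=(1.0000,0.0000)
member 2 (1-2): L=3.4589, (cx,cy)=(0.3961,-0.9182)
member 3 (1-3): L=2.6392, (cx,cy)=(0.9939,-0.1106)
member 4 (2-3): L=3.1444, (cx,cy)=(0.3985,0.9172)
solve A·x = −loads:
  F[0-1] = +55.4458 N (tension)
  F[0-2] = -478.6884 N (compression)
  F[1-2] = -59.9526 N (compression)
  F[1-3] = +48.7035 N (tension)
  F[2-3] = -1260.8716 N (compression)
  Rx@0 = +454.0300 N
  Ry@0 = -49.6608 N
  Ry@2 = +1211.4908 N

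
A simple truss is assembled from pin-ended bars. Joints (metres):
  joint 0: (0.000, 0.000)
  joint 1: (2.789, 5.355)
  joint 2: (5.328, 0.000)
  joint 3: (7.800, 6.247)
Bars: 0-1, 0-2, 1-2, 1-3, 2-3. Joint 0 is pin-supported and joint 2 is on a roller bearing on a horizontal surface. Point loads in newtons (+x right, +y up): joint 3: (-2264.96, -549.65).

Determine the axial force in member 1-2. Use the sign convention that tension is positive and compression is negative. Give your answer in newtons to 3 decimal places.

2222.860

N=4 nodes, M=5 members, R=3 reactions → 2N=8, M+R=8
member 0 (0-1): L=6.0378, (cx,cy)=(0.4619,0.8869)
member 1 (0-2): L=5.3280, (cx,cy)=(1.0000,0.0000)
member 2 (1-2): L=5.9264, (cx,cy)=(0.4284,-0.9036)
member 3 (1-3): L=5.0898, (cx,cy)=(0.9845,0.1753)
member 4 (2-3): L=6.7183, (cx,cy)=(0.3679,0.9298)
solve A·x = −loads:
  F[0-1] = -2706.6909 N (compression)
  F[0-2] = -1014.6683 N (compression)
  F[1-2] = +2222.8596 N (tension)
  F[1-3] = -2237.2340 N (compression)
  F[2-3] = -169.4551 N (compression)
  Rx@0 = +2264.9600 N
  Ry@0 = +2400.6138 N
  Ry@2 = -1850.9638 N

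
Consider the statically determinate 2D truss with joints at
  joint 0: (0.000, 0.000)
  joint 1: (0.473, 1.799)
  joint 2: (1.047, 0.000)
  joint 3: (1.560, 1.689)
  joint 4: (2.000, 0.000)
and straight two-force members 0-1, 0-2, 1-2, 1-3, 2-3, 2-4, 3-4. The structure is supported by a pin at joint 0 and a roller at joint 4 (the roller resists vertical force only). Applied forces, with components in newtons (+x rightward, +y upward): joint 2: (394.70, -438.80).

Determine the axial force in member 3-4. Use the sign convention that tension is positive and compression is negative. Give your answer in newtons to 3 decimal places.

-237.379

N=5 nodes, M=7 members, R=3 reactions → 2N=10, M+R=10
member 0 (0-1): L=1.8601, (cx,cy)=(0.2543,0.9671)
member 1 (0-2): L=1.0470, (cx,cy)=(1.0000,0.0000)
member 2 (1-2): L=1.8884, (cx,cy)=(0.3040,-0.9527)
member 3 (1-3): L=1.0926, (cx,cy)=(0.9949,-0.1007)
member 4 (2-3): L=1.7652, (cx,cy)=(0.2906,0.9568)
member 5 (2-4): L=0.9530, (cx,cy)=(1.0000,0.0000)
member 6 (3-4): L=1.7454, (cx,cy)=(0.2521,-0.9677)
solve A·x = −loads:
  F[0-1] = -216.1945 N (compression)
  F[0-2] = +449.6743 N (tension)
  F[1-2] = +232.8304 N (tension)
  F[1-3] = -126.3896 N (compression)
  F[2-3] = +226.7746 N (tension)
  F[2-4] = +59.8420 N (tension)
  F[3-4] = -237.3786 N (compression)
  Rx@0 = -394.7000 N
  Ry@0 = +209.0882 N
  Ry@4 = +229.7118 N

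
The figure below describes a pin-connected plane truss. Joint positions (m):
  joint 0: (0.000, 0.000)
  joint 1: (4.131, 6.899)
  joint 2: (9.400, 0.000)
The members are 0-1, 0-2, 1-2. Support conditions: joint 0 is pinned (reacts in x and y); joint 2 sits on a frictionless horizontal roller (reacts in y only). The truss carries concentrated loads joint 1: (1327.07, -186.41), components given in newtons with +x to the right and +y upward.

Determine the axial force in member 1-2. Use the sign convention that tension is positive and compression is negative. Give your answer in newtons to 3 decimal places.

N=3 nodes, M=3 members, R=3 reactions → 2N=6, M+R=6
member 0 (0-1): L=8.0412, (cx,cy)=(0.5137,0.8580)
member 1 (0-2): L=9.4000, (cx,cy)=(1.0000,0.0000)
member 2 (1-2): L=8.6809, (cx,cy)=(0.6070,-0.7947)
solve A·x = −loads:
  F[0-1] = +1013.4535 N (tension)
  F[0-2] = +806.4311 N (tension)
  F[1-2] = -1328.6341 N (compression)
  Rx@0 = -1327.0700 N
  Ry@0 = -869.4959 N
  Ry@2 = +1055.9059 N

-1328.634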